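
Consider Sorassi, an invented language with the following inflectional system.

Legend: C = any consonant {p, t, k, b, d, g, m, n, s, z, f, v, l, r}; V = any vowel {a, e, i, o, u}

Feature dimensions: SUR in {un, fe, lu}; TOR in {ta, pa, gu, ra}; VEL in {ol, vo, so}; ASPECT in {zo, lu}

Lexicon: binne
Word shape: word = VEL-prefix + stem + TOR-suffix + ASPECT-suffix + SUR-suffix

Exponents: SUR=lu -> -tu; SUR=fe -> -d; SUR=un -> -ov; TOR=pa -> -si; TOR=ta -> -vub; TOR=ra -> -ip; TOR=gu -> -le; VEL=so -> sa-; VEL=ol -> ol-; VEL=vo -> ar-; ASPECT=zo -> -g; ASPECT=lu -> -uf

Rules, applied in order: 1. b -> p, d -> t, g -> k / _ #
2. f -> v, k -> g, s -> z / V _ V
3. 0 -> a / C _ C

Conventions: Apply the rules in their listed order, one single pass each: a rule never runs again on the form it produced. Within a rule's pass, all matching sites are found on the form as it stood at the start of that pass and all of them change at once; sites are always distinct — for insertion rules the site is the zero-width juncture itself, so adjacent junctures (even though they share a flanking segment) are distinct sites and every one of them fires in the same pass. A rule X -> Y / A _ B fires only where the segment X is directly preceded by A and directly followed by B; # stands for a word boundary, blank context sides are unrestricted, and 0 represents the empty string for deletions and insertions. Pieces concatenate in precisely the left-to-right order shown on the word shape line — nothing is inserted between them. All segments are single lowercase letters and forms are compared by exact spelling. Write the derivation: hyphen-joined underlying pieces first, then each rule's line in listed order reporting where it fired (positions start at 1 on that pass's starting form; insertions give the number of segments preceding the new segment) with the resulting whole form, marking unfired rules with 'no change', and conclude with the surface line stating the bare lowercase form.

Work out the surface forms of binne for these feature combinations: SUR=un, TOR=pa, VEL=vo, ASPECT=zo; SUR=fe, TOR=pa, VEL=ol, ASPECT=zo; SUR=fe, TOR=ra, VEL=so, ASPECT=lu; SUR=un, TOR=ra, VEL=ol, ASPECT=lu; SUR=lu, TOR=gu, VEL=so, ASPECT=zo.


cell SUR=un, TOR=pa, VEL=vo, ASPECT=zo:
underlying: ar-binne-si-g-ov
1. b -> p, d -> t, g -> k / _ #: no change
2. f -> v, k -> g, s -> z / V _ V: fires at position(s) 8: arbinnezigov
3. 0 -> a / C _ C: inserts after position(s) 2, 5: arabinanezigov
surface: arabinanezigov

cell SUR=fe, TOR=pa, VEL=ol, ASPECT=zo:
underlying: ol-binne-si-g-d
1. b -> p, d -> t, g -> k / _ #: fires at position(s) 11: olbinnesigt
2. f -> v, k -> g, s -> z / V _ V: fires at position(s) 8: olbinnezigt
3. 0 -> a / C _ C: inserts after position(s) 2, 5, 10: olabinanezigat
surface: olabinanezigat

cell SUR=fe, TOR=ra, VEL=so, ASPECT=lu:
underlying: sa-binne-ip-uf-d
1. b -> p, d -> t, g -> k / _ #: fires at position(s) 12: sabinneipuft
2. f -> v, k -> g, s -> z / V _ V: no change
3. 0 -> a / C _ C: inserts after position(s) 5, 11: sabinaneipufat
surface: sabinaneipufat

cell SUR=un, TOR=ra, VEL=ol, ASPECT=lu:
underlying: ol-binne-ip-uf-ov
1. b -> p, d -> t, g -> k / _ #: no change
2. f -> v, k -> g, s -> z / V _ V: fires at position(s) 11: olbinneipuvov
3. 0 -> a / C _ C: inserts after position(s) 2, 5: olabinaneipuvov
surface: olabinaneipuvov

cell SUR=lu, TOR=gu, VEL=so, ASPECT=zo:
underlying: sa-binne-le-g-tu
1. b -> p, d -> t, g -> k / _ #: no change
2. f -> v, k -> g, s -> z / V _ V: no change
3. 0 -> a / C _ C: inserts after position(s) 5, 10: sabinanelegatu
surface: sabinanelegatu


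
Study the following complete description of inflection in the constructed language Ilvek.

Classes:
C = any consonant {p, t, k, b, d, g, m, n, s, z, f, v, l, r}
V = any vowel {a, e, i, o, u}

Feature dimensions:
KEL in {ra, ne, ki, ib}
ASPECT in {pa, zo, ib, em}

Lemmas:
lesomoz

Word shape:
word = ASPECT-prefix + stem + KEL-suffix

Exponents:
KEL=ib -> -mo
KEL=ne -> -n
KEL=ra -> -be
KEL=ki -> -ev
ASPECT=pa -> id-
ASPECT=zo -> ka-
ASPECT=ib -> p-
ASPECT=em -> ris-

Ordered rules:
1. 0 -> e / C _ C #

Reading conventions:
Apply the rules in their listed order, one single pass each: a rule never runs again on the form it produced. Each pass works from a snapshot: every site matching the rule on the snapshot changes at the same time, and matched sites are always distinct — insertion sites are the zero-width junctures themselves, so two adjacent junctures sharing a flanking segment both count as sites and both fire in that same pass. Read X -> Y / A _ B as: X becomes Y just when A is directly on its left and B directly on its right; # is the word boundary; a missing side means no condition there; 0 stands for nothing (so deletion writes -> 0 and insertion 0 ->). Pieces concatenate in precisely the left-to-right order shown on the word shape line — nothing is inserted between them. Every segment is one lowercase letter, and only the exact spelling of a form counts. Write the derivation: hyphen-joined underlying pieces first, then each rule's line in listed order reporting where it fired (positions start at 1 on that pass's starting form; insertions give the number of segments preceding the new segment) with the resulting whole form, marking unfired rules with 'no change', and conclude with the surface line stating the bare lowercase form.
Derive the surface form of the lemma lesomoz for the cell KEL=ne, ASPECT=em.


underlying: ris-lesomoz-n
1. 0 -> e / C _ C #: inserts after position(s) 10: rislesomozen
surface: rislesomozen


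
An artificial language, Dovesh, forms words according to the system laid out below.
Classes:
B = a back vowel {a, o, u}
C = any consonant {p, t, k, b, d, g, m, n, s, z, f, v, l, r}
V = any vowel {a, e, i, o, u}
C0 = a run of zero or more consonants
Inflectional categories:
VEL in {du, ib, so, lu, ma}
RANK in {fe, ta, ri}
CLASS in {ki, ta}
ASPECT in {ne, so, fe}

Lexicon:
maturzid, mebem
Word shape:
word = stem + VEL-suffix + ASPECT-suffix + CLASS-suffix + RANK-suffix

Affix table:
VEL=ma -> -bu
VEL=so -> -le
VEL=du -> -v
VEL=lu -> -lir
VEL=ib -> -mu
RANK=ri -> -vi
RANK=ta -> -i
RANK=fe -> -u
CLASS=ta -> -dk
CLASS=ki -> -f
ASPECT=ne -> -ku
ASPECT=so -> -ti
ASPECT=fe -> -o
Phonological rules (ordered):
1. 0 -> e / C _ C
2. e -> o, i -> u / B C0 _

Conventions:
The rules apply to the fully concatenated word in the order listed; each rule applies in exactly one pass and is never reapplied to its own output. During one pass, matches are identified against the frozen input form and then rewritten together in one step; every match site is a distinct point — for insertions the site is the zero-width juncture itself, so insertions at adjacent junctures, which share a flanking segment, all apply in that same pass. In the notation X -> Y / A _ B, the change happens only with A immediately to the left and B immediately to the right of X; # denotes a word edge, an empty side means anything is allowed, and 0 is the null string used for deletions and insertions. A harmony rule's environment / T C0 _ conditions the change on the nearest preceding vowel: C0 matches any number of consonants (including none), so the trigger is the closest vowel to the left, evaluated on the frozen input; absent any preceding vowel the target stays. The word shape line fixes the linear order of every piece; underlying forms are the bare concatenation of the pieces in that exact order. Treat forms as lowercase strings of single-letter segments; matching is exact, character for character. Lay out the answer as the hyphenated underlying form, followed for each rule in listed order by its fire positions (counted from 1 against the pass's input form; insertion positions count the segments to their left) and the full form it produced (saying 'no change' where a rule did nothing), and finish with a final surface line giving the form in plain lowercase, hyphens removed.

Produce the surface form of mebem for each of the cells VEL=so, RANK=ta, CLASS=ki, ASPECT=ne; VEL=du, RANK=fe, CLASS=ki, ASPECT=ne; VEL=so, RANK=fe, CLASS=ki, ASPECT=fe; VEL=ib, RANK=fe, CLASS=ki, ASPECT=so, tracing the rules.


cell VEL=so, RANK=ta, CLASS=ki, ASPECT=ne:
underlying: mebem-le-ku-f-i
1. 0 -> e / C _ C: inserts after position(s) 5: mebemelekufi
2. e -> o, i -> u / B C0 _: fires at position(s) 12: mebemelekufu
surface: mebemelekufu

cell VEL=du, RANK=fe, CLASS=ki, ASPECT=ne:
underlying: mebem-v-ku-f-u
1. 0 -> e / C _ C: inserts after position(s) 5, 6: mebemevekufu
2. e -> o, i -> u / B C0 _: no change
surface: mebemevekufu

cell VEL=so, RANK=fe, CLASS=ki, ASPECT=fe:
underlying: mebem-le-o-f-u
1. 0 -> e / C _ C: inserts after position(s) 5: mebemeleofu
2. e -> o, i -> u / B C0 _: no change
surface: mebemeleofu

cell VEL=ib, RANK=fe, CLASS=ki, ASPECT=so:
underlying: mebem-mu-ti-f-u
1. 0 -> e / C _ C: inserts after position(s) 5: mebememutifu
2. e -> o, i -> u / B C0 _: fires at position(s) 10: mebememutufu
surface: mebememutufu


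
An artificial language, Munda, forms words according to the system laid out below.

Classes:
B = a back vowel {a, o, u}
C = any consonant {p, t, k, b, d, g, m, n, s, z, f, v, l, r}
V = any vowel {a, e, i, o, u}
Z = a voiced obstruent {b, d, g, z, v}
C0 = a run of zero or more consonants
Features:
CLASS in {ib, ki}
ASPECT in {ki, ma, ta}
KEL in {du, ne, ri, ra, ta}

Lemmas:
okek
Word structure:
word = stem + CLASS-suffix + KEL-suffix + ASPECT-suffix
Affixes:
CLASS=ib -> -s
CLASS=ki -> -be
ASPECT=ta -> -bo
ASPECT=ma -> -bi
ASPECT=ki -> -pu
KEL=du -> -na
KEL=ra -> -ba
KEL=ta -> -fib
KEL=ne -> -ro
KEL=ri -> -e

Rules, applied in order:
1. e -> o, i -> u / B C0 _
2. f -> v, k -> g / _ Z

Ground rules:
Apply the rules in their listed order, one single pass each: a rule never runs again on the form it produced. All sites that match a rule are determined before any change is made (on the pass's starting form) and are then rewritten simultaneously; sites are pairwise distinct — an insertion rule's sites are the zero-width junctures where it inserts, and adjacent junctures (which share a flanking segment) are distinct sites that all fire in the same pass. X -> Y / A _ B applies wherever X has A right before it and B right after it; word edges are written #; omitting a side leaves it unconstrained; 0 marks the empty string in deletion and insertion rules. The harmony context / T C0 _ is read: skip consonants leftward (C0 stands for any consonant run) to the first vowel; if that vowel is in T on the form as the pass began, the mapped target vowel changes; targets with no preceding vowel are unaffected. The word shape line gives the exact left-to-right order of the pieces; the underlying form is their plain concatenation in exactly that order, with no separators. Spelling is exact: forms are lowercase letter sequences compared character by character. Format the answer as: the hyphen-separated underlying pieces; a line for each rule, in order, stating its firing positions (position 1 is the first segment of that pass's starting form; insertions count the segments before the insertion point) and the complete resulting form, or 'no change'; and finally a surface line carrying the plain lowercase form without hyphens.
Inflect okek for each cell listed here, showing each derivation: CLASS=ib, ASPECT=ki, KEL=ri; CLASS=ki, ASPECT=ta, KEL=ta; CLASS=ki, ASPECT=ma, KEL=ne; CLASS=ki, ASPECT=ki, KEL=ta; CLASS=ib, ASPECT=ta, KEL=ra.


cell CLASS=ib, ASPECT=ki, KEL=ri:
underlying: okek-s-e-pu
1. e -> o, i -> u / B C0 _: fires at position(s) 3: okoksepu
2. f -> v, k -> g / _ Z: no change
surface: okoksepu

cell CLASS=ki, ASPECT=ta, KEL=ta:
underlying: okek-be-fib-bo
1. e -> o, i -> u / B C0 _: fires at position(s) 3: okokbefibbo
2. f -> v, k -> g / _ Z: fires at position(s) 4: okogbefibbo
surface: okogbefibbo

cell CLASS=ki, ASPECT=ma, KEL=ne:
underlying: okek-be-ro-bi
1. e -> o, i -> u / B C0 _: fires at position(s) 3, 10: okokberobu
2. f -> v, k -> g / _ Z: fires at position(s) 4: okogberobu
surface: okogberobu

cell CLASS=ki, ASPECT=ki, KEL=ta:
underlying: okek-be-fib-pu
1. e -> o, i -> u / B C0 _: fires at position(s) 3: okokbefibpu
2. f -> v, k -> g / _ Z: fires at position(s) 4: okogbefibpu
surface: okogbefibpu

cell CLASS=ib, ASPECT=ta, KEL=ra:
underlying: okek-s-ba-bo
1. e -> o, i -> u / B C0 _: fires at position(s) 3: okoksbabo
2. f -> v, k -> g / _ Z: no change
surface: okoksbabo


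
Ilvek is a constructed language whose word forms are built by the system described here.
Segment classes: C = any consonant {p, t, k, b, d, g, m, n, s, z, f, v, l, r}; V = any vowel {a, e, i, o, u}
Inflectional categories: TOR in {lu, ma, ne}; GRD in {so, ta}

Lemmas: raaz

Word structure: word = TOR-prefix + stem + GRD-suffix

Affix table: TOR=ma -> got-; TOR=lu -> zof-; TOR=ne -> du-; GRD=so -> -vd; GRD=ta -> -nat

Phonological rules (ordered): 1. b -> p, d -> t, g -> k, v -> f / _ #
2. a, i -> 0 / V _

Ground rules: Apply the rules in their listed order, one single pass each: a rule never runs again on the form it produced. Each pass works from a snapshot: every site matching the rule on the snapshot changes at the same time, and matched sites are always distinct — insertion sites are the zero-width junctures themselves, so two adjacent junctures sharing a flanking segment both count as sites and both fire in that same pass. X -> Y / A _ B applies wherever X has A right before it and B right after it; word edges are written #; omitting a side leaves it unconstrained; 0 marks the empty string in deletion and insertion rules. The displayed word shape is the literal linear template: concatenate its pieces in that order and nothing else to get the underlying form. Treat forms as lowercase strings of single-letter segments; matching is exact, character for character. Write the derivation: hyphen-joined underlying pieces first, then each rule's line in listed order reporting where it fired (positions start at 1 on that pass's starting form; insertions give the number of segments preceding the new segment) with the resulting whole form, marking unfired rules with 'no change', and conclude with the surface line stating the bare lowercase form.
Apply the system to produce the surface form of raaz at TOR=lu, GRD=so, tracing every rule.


underlying: zof-raaz-vd
1. b -> p, d -> t, g -> k, v -> f / _ #: fires at position(s) 9: zofraazvt
2. a, i -> 0 / V _: fires at position(s) 6: zofrazvt
surface: zofrazvt


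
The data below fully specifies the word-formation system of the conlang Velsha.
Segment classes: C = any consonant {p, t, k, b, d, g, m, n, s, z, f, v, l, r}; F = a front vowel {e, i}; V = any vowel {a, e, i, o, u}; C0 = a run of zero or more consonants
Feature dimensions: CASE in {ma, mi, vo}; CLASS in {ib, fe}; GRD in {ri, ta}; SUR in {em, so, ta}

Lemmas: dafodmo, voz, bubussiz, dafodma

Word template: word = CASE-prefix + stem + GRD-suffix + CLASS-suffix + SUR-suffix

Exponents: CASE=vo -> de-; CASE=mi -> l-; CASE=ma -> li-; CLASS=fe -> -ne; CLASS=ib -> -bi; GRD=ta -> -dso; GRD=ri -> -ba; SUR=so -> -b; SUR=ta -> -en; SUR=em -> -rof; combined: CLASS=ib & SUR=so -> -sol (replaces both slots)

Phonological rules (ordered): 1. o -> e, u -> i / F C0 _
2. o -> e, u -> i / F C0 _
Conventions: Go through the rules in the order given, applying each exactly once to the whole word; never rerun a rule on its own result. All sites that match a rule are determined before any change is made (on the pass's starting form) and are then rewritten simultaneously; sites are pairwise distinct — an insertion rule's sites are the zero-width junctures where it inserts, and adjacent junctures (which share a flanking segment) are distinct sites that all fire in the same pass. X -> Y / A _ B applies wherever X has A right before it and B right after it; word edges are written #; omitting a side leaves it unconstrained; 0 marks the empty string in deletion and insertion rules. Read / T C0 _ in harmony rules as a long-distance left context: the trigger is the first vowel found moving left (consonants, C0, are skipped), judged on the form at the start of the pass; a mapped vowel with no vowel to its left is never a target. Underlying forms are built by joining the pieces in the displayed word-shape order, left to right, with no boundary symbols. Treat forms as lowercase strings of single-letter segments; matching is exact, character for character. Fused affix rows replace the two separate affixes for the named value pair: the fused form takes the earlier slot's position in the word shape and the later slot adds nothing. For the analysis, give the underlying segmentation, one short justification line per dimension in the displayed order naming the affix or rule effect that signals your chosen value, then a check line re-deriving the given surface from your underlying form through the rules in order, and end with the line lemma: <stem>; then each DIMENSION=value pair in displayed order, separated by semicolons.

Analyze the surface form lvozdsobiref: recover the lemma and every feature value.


underlying: l-voz-dso-bi-rof
CASE=mi - signalled by the affix l-
CLASS=ib - signalled by the affix -bi
GRD=ta - signalled by the affix -dso
SUR=em - signalled by the affix -rof
check: lvozdsobirof -> lvozdsobiref -> lvozdsobiref
lemma: voz; CASE=mi; CLASS=ib; GRD=ta; SUR=em


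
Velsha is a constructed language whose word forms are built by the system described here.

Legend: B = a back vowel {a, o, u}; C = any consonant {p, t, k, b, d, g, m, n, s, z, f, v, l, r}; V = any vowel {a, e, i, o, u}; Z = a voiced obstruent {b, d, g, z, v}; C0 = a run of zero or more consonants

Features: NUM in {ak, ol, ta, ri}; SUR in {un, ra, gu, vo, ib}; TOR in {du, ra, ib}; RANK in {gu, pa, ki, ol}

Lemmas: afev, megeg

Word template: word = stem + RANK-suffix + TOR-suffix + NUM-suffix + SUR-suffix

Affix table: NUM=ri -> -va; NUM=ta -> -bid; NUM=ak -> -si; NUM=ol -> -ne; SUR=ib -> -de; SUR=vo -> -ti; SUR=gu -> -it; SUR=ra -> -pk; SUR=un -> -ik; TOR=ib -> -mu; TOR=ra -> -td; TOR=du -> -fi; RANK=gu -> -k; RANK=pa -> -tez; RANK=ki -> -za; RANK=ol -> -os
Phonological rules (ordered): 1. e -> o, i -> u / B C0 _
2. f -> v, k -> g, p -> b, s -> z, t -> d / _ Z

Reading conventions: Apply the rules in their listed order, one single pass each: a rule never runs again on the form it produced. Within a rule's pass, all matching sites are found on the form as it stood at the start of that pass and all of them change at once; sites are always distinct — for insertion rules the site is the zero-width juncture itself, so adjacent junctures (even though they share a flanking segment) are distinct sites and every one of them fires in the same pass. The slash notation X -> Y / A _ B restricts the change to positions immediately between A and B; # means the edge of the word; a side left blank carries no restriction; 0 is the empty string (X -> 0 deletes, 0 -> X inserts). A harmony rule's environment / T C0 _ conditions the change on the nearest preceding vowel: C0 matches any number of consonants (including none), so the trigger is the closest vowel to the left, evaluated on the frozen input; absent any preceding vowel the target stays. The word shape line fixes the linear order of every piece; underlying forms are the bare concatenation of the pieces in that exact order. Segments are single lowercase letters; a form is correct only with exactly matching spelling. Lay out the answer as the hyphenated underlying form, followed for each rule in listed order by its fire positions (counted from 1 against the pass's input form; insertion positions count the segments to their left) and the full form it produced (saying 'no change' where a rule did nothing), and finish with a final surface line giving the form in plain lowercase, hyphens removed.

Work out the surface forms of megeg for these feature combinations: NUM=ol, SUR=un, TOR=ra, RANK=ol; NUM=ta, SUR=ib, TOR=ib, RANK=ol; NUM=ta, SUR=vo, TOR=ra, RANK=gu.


cell NUM=ol, SUR=un, TOR=ra, RANK=ol:
underlying: megeg-os-td-ne-ik
1. e -> o, i -> u / B C0 _: fires at position(s) 11: megegostdnoik
2. f -> v, k -> g, p -> b, s -> z, t -> d / _ Z: fires at position(s) 8: megegosddnoik
surface: megegosddnoik

cell NUM=ta, SUR=ib, TOR=ib, RANK=ol:
underlying: megeg-os-mu-bid-de
1. e -> o, i -> u / B C0 _: fires at position(s) 11: megegosmubudde
2. f -> v, k -> g, p -> b, s -> z, t -> d / _ Z: no change
surface: megegosmubudde

cell NUM=ta, SUR=vo, TOR=ra, RANK=gu:
underlying: megeg-k-td-bid-ti
1. e -> o, i -> u / B C0 _: no change
2. f -> v, k -> g, p -> b, s -> z, t -> d / _ Z: fires at position(s) 7: megegkddbidti
surface: megegkddbidti


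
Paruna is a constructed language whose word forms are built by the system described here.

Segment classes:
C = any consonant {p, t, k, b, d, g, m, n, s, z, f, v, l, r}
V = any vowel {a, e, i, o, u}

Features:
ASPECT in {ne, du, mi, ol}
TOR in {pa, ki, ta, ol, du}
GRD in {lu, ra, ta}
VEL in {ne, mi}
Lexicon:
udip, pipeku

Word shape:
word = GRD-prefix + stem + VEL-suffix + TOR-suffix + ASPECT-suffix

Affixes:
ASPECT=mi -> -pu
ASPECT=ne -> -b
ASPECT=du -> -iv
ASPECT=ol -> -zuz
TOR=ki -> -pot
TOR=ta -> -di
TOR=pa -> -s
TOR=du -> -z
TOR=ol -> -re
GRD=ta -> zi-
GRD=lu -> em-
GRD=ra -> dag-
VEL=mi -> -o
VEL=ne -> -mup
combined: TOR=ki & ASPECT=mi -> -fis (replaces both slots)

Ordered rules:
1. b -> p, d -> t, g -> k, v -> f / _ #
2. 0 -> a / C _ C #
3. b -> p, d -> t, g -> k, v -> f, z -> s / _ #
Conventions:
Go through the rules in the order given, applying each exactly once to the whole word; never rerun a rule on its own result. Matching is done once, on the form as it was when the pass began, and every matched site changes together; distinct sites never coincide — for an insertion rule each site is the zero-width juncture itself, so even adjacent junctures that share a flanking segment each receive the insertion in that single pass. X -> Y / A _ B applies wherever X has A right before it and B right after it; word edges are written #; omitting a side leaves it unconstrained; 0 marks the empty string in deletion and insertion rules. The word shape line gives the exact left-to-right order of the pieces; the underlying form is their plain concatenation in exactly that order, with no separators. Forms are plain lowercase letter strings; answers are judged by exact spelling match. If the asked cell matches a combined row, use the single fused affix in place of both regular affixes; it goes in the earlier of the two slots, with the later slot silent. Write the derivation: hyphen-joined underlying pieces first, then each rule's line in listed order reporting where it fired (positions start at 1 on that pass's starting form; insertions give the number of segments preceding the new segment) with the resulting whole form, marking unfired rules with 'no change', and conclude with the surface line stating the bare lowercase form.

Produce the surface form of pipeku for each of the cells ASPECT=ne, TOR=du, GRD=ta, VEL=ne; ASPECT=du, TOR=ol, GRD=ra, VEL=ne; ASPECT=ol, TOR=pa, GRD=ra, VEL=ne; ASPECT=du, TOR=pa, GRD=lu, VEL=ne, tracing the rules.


cell ASPECT=ne, TOR=du, GRD=ta, VEL=ne:
underlying: zi-pipeku-mup-z-b
1. b -> p, d -> t, g -> k, v -> f / _ #: fires at position(s) 13: zipipekumupzp
2. 0 -> a / C _ C #: inserts after position(s) 12: zipipekumupzap
3. b -> p, d -> t, g -> k, v -> f, z -> s / _ #: no change
surface: zipipekumupzap

cell ASPECT=du, TOR=ol, GRD=ra, VEL=ne:
underlying: dag-pipeku-mup-re-iv
1. b -> p, d -> t, g -> k, v -> f / _ #: fires at position(s) 16: dagpipekumupreif
2. 0 -> a / C _ C #: no change
3. b -> p, d -> t, g -> k, v -> f, z -> s / _ #: no change
surface: dagpipekumupreif

cell ASPECT=ol, TOR=pa, GRD=ra, VEL=ne:
underlying: dag-pipeku-mup-s-zuz
1. b -> p, d -> t, g -> k, v -> f / _ #: no change
2. 0 -> a / C _ C #: no change
3. b -> p, d -> t, g -> k, v -> f, z -> s / _ #: fires at position(s) 16: dagpipekumupszus
surface: dagpipekumupszus

cell ASPECT=du, TOR=pa, GRD=lu, VEL=ne:
underlying: em-pipeku-mup-s-iv
1. b -> p, d -> t, g -> k, v -> f / _ #: fires at position(s) 14: empipekumupsif
2. 0 -> a / C _ C #: no change
3. b -> p, d -> t, g -> k, v -> f, z -> s / _ #: no change
surface: empipekumupsif


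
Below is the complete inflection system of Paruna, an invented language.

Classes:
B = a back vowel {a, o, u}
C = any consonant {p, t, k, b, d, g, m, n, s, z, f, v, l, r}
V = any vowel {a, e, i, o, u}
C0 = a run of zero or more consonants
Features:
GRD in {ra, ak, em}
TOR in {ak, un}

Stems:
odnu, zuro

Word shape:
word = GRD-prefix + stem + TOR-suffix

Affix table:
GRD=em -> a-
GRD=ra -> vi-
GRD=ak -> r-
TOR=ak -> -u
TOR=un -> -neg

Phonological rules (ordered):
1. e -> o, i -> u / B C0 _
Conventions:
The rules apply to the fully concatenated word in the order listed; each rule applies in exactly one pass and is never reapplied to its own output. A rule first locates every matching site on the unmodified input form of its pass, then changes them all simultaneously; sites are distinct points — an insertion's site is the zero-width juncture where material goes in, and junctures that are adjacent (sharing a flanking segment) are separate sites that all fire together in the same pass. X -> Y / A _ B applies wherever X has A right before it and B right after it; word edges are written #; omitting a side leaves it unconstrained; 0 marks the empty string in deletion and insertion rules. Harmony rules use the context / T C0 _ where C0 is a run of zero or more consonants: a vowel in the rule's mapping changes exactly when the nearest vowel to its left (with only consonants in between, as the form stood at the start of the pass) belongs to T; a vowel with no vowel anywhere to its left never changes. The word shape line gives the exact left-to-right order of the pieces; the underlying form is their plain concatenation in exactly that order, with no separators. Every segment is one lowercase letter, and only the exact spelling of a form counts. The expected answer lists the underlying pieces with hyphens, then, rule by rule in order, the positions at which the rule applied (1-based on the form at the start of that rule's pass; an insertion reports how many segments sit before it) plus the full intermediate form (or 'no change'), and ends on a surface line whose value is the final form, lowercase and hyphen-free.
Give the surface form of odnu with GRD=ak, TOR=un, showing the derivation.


underlying: r-odnu-neg
1. e -> o, i -> u / B C0 _: fires at position(s) 7: rodnunog
surface: rodnunog


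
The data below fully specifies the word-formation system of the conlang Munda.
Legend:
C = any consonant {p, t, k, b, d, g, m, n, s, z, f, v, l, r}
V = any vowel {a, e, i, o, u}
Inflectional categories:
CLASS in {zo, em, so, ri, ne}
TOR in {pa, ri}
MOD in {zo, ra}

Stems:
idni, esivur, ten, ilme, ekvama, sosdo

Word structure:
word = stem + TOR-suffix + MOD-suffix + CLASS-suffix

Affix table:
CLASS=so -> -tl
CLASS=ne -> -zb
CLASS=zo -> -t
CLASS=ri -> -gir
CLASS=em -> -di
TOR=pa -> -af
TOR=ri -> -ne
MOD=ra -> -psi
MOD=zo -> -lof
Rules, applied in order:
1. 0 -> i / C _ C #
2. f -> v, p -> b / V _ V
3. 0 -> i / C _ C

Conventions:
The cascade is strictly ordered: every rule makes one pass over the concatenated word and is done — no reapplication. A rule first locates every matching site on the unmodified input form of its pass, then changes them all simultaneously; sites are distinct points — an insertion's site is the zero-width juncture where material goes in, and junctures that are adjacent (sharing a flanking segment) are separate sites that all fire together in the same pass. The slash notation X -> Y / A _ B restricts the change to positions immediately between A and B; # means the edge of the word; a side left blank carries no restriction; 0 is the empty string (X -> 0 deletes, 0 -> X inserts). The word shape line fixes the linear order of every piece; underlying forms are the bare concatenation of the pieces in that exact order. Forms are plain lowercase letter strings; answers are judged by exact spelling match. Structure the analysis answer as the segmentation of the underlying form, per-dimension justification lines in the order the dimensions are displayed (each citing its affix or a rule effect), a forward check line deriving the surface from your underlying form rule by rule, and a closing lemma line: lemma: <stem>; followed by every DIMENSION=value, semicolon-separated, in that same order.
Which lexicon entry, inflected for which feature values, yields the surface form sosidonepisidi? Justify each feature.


underlying: sosdo-ne-psi-di
CLASS=em - signalled by the affix -di
TOR=ri - signalled by the affix -ne
MOD=ra - signalled by the affix -psi
check: sosdonepsidi -> sosdonepsidi -> sosdonepsidi -> sosidonepisidi
lemma: sosdo; CLASS=em; TOR=ri; MOD=ra


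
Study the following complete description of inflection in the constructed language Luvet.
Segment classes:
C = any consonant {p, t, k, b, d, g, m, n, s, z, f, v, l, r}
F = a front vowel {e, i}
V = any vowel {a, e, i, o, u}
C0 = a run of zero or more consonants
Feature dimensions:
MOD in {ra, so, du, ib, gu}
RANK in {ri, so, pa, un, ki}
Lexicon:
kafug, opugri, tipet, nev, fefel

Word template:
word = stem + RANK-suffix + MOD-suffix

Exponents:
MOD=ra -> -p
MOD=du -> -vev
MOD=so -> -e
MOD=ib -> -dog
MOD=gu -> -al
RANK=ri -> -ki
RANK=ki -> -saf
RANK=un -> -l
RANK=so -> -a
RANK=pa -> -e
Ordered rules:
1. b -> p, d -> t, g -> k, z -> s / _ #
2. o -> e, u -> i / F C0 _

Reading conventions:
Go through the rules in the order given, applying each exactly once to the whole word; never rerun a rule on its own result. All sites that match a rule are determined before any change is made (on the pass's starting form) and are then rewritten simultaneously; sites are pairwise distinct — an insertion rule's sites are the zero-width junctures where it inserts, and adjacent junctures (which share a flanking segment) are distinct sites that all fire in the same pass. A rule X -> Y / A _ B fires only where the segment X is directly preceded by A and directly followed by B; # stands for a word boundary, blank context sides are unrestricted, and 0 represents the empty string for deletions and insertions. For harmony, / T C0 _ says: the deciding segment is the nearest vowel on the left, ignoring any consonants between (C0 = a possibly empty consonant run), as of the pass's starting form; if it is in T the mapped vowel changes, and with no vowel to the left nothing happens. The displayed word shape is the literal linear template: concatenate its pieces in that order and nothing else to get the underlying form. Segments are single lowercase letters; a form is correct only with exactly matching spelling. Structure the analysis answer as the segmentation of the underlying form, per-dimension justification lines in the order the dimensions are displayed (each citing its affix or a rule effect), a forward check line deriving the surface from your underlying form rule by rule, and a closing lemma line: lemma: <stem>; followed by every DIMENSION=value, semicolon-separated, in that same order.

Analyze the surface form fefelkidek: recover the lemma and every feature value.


underlying: fefel-ki-dog
MOD=ib - signalled by the affix -dog
RANK=ri - signalled by the affix -ki
check: fefelkidog -> fefelkidok -> fefelkidek
lemma: fefel; MOD=ib; RANK=ri


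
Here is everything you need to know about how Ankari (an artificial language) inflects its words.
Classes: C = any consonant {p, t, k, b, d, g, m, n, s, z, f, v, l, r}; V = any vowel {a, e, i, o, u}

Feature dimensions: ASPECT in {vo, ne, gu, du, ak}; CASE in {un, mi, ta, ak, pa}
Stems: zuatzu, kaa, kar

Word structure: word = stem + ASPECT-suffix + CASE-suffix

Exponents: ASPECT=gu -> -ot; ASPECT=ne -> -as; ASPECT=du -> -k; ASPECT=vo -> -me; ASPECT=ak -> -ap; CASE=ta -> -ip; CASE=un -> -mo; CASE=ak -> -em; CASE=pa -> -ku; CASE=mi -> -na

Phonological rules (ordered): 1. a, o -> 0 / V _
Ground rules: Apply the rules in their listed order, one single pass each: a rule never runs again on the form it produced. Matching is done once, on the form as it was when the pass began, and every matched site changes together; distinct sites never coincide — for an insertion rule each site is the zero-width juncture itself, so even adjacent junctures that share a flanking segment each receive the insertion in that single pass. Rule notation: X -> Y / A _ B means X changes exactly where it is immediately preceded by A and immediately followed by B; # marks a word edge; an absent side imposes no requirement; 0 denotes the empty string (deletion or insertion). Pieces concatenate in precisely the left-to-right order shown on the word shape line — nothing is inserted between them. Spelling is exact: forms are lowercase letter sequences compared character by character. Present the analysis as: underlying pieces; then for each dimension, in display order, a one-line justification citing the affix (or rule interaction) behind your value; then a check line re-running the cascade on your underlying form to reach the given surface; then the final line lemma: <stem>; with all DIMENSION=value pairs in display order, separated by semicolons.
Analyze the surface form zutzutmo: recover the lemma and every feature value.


underlying: zuatzu-ot-mo
ASPECT=gu - signalled by the affix -ot
CASE=un - signalled by the affix -mo
check: zuatzuotmo -> zutzutmo
lemma: zuatzu; ASPECT=gu; CASE=un


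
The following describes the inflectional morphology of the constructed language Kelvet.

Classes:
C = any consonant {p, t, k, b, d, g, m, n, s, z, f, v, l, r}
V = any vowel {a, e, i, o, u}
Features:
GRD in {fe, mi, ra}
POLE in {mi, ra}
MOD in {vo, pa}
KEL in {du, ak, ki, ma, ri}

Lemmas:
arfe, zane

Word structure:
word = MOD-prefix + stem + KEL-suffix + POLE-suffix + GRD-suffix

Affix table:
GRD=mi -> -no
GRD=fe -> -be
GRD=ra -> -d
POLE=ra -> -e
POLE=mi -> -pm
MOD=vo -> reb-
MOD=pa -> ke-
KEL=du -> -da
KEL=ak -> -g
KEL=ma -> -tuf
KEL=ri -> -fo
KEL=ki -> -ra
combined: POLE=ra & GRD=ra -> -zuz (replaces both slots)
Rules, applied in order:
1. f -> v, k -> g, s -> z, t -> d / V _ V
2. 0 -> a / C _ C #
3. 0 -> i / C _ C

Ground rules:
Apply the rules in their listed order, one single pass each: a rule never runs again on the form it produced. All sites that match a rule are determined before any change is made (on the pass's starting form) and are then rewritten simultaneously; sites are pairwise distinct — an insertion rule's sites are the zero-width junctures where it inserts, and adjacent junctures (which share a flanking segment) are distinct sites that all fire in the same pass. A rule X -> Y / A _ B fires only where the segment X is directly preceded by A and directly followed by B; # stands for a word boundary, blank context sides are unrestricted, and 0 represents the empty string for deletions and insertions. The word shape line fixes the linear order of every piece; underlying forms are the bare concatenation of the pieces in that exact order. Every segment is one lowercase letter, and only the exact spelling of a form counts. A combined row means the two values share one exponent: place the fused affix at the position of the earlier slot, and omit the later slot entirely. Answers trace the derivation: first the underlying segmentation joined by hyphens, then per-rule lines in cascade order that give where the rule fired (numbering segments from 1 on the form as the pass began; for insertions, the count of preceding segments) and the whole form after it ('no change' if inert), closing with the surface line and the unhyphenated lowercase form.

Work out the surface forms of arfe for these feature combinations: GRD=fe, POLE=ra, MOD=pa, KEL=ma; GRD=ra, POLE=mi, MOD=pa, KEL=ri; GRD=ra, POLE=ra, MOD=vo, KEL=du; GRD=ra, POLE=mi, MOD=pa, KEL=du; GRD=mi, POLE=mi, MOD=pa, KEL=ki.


cell GRD=fe, POLE=ra, MOD=pa, KEL=ma:
underlying: ke-arfe-tuf-e-be
1. f -> v, k -> g, s -> z, t -> d / V _ V: fires at position(s) 7, 9: kearfeduvebe
2. 0 -> a / C _ C #: no change
3. 0 -> i / C _ C: inserts after position(s) 4: kearifeduvebe
surface: kearifeduvebe

cell GRD=ra, POLE=mi, MOD=pa, KEL=ri:
underlying: ke-arfe-fo-pm-d
1. f -> v, k -> g, s -> z, t -> d / V _ V: fires at position(s) 7: kearfevopmd
2. 0 -> a / C _ C #: inserts after position(s) 10: kearfevopmad
3. 0 -> i / C _ C: inserts after position(s) 4, 9: kearifevopimad
surface: kearifevopimad

cell GRD=ra, POLE=ra, MOD=vo, KEL=du:
underlying: reb-arfe-da-zuz
1. f -> v, k -> g, s -> z, t -> d / V _ V: no change
2. 0 -> a / C _ C #: no change
3. 0 -> i / C _ C: inserts after position(s) 5: rebarifedazuz
surface: rebarifedazuz

cell GRD=ra, POLE=mi, MOD=pa, KEL=du:
underlying: ke-arfe-da-pm-d
1. f -> v, k -> g, s -> z, t -> d / V _ V: no change
2. 0 -> a / C _ C #: inserts after position(s) 10: kearfedapmad
3. 0 -> i / C _ C: inserts after position(s) 4, 9: kearifedapimad
surface: kearifedapimad

cell GRD=mi, POLE=mi, MOD=pa, KEL=ki:
underlying: ke-arfe-ra-pm-no
1. f -> v, k -> g, s -> z, t -> d / V _ V: no change
2. 0 -> a / C _ C #: no change
3. 0 -> i / C _ C: inserts after position(s) 4, 9, 10: keariferapimino
surface: keariferapimino


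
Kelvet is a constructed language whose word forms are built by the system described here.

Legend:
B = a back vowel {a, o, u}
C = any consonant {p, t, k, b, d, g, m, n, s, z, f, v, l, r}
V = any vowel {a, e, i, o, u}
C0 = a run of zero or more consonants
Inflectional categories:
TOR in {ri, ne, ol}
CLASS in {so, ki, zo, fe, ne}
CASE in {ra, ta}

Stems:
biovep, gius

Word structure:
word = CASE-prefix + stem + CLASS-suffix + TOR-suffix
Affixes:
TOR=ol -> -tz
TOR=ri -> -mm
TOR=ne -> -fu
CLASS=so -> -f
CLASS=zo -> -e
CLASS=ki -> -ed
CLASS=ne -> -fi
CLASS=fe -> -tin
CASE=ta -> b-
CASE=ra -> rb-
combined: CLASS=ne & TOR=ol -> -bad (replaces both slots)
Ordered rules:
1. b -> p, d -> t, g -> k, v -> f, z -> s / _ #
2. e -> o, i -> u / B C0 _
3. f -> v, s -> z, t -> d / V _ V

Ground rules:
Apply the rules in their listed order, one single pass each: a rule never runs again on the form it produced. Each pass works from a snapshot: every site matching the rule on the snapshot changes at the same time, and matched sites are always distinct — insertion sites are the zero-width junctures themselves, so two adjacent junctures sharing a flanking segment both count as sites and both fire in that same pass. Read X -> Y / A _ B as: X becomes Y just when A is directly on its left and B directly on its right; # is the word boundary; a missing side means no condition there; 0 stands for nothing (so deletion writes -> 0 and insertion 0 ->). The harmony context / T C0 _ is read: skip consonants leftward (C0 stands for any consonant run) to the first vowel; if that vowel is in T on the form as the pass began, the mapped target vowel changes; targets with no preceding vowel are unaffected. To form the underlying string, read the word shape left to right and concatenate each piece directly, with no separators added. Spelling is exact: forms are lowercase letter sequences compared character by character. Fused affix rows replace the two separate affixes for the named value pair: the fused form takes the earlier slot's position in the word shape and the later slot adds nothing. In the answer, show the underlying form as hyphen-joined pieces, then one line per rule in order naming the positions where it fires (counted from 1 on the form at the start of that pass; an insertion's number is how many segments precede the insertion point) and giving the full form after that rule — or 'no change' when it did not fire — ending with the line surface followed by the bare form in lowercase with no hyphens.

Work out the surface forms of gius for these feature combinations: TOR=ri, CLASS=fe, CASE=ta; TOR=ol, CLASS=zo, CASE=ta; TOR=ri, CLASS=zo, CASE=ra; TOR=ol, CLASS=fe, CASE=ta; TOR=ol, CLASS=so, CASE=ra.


cell TOR=ri, CLASS=fe, CASE=ta:
underlying: b-gius-tin-mm
1. b -> p, d -> t, g -> k, v -> f, z -> s / _ #: no change
2. e -> o, i -> u / B C0 _: fires at position(s) 7: bgiustunmm
3. f -> v, s -> z, t -> d / V _ V: no change
surface: bgiustunmm

cell TOR=ol, CLASS=zo, CASE=ta:
underlying: b-gius-e-tz
1. b -> p, d -> t, g -> k, v -> f, z -> s / _ #: fires at position(s) 8: bgiusets
2. e -> o, i -> u / B C0 _: fires at position(s) 6: bgiusots
3. f -> v, s -> z, t -> d / V _ V: fires at position(s) 5: bgiuzots
surface: bgiuzots

cell TOR=ri, CLASS=zo, CASE=ra:
underlying: rb-gius-e-mm
1. b -> p, d -> t, g -> k, v -> f, z -> s / _ #: no change
2. e -> o, i -> u / B C0 _: fires at position(s) 7: rbgiusomm
3. f -> v, s -> z, t -> d / V _ V: fires at position(s) 6: rbgiuzomm
surface: rbgiuzomm

cell TOR=ol, CLASS=fe, CASE=ta:
underlying: b-gius-tin-tz
1. b -> p, d -> t, g -> k, v -> f, z -> s / _ #: fires at position(s) 10: bgiustints
2. e -> o, i -> u / B C0 _: fires at position(s) 7: bgiustunts
3. f -> v, s -> z, t -> d / V _ V: no change
surface: bgiustunts

cell TOR=ol, CLASS=so, CASE=ra:
underlying: rb-gius-f-tz
1. b -> p, d -> t, g -> k, v -> f, z -> s / _ #: fires at position(s) 9: rbgiusfts
2. e -> o, i -> u / B C0 _: no change
3. f -> v, s -> z, t -> d / V _ V: no change
surface: rbgiusfts
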